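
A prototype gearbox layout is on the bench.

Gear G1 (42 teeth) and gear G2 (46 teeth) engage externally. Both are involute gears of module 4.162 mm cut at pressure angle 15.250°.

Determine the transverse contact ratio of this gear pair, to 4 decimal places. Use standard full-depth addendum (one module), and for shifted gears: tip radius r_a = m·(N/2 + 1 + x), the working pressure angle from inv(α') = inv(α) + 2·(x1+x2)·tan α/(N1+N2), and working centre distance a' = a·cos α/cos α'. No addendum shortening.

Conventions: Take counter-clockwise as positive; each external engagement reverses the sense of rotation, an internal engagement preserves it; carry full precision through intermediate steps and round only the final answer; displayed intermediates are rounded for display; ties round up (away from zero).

2.0270

topology: single-mesh involute geometry — m = 4.162, 42T/46T pair
base radii: r_b1 = 84.324342, r_b2 = 92.355231
tip radii: r_a1 = 91.564000, r_a2 = 99.888000
no profile shift: α' = α, a' = a
action lengths: √(r_a1²−r_b1²) = 35.684331, √(r_a2²−r_b2²) = 38.054222
base pitch p_b = π·m·cos α = 12.614892
CR = (35.684331 + 38.054222 − 183.128000·sin 15.25000°)/12.614892 = 2.026983
contact ratio ≈ 2.0270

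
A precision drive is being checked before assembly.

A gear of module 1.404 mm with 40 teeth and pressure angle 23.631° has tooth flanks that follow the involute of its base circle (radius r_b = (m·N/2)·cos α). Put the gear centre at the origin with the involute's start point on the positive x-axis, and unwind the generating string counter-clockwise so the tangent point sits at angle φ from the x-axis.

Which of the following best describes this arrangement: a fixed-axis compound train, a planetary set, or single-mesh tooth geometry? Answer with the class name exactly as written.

single-mesh involute tooth geometry (40T wheel at module 1.404)
classification: single-mesh tooth geometry

single-mesh tooth geometry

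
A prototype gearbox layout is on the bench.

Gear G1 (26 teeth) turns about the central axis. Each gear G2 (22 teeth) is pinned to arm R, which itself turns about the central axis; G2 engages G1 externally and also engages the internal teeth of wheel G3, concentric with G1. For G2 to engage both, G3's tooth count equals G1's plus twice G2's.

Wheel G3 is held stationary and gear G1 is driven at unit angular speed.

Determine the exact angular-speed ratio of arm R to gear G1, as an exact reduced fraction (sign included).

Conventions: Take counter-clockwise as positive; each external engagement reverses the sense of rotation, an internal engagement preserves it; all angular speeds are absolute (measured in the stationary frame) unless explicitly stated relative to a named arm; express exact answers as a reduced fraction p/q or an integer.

13/48

topology: planetary set — G1 26T / G2 22T / G3 70T, arm = carrier (Willis)
ring teeth: 26 + 2·22 = 70
26(ω_sun−ω_arm) = −70(ω_ring−ω_arm),  ω_ring = 0, ω_sun = 1
26(1−ω_arm) = −70(0−ω_arm)  ⇒  96·ω_arm = 26  ⇒  ω_arm = 13/48
ω_out/ω_in = 13/48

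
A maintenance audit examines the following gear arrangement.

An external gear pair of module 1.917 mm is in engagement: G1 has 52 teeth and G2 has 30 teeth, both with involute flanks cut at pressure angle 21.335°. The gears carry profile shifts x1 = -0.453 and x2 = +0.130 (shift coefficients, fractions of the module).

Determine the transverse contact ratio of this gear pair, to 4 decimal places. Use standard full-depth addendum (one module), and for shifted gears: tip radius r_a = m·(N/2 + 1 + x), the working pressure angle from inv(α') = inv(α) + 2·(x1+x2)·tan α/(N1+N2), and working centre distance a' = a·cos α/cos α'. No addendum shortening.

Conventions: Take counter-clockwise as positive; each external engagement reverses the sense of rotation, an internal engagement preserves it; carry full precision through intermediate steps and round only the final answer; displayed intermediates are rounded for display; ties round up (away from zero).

1.6931

class = single-mesh tooth geometry [involute pair 52T × 30T, m = 1.917]
base radii: r_b1 = 46.426286, r_b2 = 26.784396
tip radii: r_a1 = 50.890599, r_a2 = 30.921210
inv(α') = inv(21.335°) + 2·(-0.453+0.130)·tan α/(52+30) = 0.01514453  ⇒  α' = 20.10329°
a' = a·cos α / cos α' = 78.5970·cos 21.335°/cos 20.10329° = 77.960458
action lengths: √(r_a1²−r_b1²) = 20.843538, √(r_a2²−r_b2²) = 15.450482
base pitch p_b = π·m·cos α = 5.609711
CR = (20.843538 + 15.450482 − 77.960458·sin 20.10329°)/5.609711 = 1.693127
contact ratio ≈ 1.6931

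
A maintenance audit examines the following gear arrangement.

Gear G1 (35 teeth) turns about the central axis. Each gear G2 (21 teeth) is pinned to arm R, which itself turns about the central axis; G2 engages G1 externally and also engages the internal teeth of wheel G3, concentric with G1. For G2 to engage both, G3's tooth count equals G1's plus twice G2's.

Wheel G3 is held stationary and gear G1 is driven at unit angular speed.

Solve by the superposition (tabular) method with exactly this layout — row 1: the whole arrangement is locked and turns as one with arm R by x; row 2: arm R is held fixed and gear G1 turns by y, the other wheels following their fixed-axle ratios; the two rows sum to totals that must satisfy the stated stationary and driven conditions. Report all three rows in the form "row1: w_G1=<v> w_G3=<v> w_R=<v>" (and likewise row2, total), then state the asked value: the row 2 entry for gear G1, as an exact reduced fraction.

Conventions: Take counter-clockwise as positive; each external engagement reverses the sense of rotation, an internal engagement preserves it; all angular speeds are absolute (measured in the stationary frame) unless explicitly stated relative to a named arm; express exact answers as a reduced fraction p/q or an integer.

row1: w_G1=5/16 w_G3=5/16 w_R=5/16
row2: w_G1=11/16 w_G3=-5/16 w_R=0
total: w_G1=1 w_G3=0 w_R=5/16
asked value: 11/16

recognized (axles ride arm R): planetary set, 35/21/77 teeth
row 1 — lock + rotate with arm: ω_sun = ω_ring = ω_arm = x
superposition row 2 [arm held]: sun y, ring −(35/77)·y, arm 0
boundary: total ω_ring = x − (35/77)·y = 0 and total ω_sun = x + y = 1  ⇒  y = 11/16, x = 5/16
row 2 ring = −(35/77)·11/16 = -5/16
totals (row 1 + row 2): sun 5/16 + 11/16 = 1, ring 5/16 + (-5/16) = 0, arm 5/16 + 0 = 5/16
asked cell (row2, sun) = 11/16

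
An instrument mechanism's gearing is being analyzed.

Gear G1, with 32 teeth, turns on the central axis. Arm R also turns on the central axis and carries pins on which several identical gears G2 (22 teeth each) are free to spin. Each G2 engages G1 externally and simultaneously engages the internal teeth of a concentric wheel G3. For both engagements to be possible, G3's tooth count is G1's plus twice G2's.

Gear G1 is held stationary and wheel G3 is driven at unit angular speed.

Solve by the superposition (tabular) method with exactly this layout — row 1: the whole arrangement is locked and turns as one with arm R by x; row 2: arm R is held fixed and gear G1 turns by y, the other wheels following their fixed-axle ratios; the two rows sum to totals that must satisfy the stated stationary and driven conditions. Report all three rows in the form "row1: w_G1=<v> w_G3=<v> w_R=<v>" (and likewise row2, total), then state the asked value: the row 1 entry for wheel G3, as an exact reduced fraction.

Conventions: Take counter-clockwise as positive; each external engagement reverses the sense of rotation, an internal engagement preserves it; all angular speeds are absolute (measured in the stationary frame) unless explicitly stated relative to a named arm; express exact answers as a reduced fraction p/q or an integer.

row1: w_G1=19/27 w_G3=19/27 w_R=19/27
row2: w_G1=-19/27 w_G3=8/27 w_R=0
total: w_G1=0 w_G3=1 w_R=19/27
asked value: 19/27

class = planetary set [G3 = 32+2·22 = 76; Willis about the carrier]
superposition row 1 [locked train]: every member turns x
row 2 — arm fixed, fixed-axis ratios: sun y, ring −(32/76)·y, arm 0
boundary: total ω_sun = x + y = 0 and total ω_ring = x − (32/76)·y = 1  ⇒  y = -19/27, x = 19/27
row 2 ring = −(32/76)·(-19/27) = 8/27
totals (row 1 + row 2): sun 19/27 + (-19/27) = 0, ring 19/27 + 8/27 = 1, arm 19/27 + 0 = 19/27
asked cell (row1, ring) = 19/27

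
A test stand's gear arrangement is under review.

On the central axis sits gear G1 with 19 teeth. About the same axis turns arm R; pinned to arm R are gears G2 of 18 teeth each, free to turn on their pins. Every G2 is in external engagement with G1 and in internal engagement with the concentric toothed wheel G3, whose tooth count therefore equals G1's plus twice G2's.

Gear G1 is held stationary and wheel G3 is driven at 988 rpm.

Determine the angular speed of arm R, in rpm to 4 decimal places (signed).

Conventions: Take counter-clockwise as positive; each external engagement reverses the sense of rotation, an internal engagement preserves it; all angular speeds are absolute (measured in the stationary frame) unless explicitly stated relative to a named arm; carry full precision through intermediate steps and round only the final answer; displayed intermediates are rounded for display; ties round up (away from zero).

planetary set (19T centre, 18T on arm, 55T internal) — Willis relation
normalise by the input: solve with ω_ring = 1, then scale by 988 rpm
ring teeth: 19 + 2·18 = 55
19(ω_sun−ω_arm) = −55(ω_ring−ω_arm),  ω_sun = 0, ω_ring = 1
19(0−ω_arm) = −55(1−ω_arm)  ⇒  74·ω_arm = 55  ⇒  ω_arm = 55/74
scale: ω_arm = 55/74 × 988 rpm = +734.3243 rpm

+734.3243 rpm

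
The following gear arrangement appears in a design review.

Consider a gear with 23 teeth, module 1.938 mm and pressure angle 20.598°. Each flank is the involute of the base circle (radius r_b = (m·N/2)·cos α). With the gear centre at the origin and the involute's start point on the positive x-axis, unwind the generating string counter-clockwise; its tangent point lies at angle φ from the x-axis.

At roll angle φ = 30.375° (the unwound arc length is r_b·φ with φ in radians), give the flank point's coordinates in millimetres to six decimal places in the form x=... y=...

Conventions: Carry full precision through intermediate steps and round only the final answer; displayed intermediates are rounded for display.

recognized (one wheel, involute flank): single-mesh tooth geometry, m = 1.938, N = 23
pitch radius r_p = m·N/2 = 1.938·23/2 = 22.287000
base radius r_b = r_p·cos α = 22.287000·cos 20.598° = 20.862233
roll angle φ = 30.375° = 0.53014376 rad
x = r_b·(cos φ + φ·sin φ) = 23.591127
y = r_b·(sin φ − φ·cos φ) = 1.007315

x=23.591127 y=1.007315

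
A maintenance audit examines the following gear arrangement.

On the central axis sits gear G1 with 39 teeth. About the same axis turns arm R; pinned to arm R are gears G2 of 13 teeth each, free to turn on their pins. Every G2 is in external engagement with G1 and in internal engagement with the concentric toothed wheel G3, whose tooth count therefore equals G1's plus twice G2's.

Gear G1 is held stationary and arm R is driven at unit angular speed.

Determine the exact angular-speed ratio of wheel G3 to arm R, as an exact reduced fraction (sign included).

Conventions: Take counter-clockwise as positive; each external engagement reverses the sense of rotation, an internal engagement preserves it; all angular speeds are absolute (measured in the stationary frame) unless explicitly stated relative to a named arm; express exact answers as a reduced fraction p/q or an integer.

8/5

class = planetary set [G3 = 39+2·13 = 65; Willis about the carrier]
ring teeth: 39 + 2·13 = 65
39(ω_sun−ω_arm) = −65(ω_ring−ω_arm),  ω_sun = 0, ω_arm = 1
ω_ring = 1 − (39/65)(0−1) = 8/5
ω_out/ω_in = 8/5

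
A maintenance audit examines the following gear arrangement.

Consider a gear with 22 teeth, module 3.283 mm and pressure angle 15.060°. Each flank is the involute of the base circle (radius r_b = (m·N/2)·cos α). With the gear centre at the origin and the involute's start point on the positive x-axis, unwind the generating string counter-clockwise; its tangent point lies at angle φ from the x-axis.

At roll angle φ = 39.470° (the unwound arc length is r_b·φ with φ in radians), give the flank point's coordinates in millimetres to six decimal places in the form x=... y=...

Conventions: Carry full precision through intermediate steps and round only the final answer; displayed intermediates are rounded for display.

x=42.191108 y=3.622813

class = single-mesh tooth geometry [base-circle involute, m = 3.283, 22T]
pitch radius r_p = m·N/2 = 3.283·22/2 = 36.113000
base radius r_b = r_p·cos α = 36.113000·cos 15.060° = 34.872672
roll angle φ = 39.470° = 0.68888146 rad
x = r_b·(cos φ + φ·sin φ) = 42.191108
y = r_b·(sin φ − φ·cos φ) = 3.622813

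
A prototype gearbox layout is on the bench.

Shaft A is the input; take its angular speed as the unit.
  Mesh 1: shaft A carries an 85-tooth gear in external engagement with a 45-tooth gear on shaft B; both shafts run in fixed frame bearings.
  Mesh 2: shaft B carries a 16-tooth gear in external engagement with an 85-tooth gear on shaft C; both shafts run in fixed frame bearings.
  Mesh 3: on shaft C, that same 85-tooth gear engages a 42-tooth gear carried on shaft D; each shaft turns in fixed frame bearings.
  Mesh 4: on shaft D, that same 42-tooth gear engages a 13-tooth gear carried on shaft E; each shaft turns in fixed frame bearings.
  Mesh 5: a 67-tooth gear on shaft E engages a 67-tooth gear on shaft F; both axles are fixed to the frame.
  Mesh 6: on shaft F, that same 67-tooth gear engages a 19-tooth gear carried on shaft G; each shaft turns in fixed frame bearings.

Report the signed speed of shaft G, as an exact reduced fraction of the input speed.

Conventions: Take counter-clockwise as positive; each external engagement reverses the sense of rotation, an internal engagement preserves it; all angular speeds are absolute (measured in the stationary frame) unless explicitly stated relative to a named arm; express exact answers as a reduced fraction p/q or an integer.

6-mesh fixed-axis compound train (all bearings frame-fixed)
mesh 1 [85T→45T]: |ω|/ω_in = 1×85/45 = 17/9, sense flips to −
mesh 2 [16T→85T]: |ω|/ω_in = (17/9)×16/85 = 16/45, sense flips to +
mesh 3 [85T→42T]: |ω|/ω_in = (16/45)×85/42 = 136/189, sense flips to −
mesh 4 [42T→13T]: |ω|/ω_in = (136/189)×42/13 = 272/117, sense flips to +
mesh 5 [67T→67T]: |ω|/ω_in = (272/117)×67/67 = 272/117, sense flips to −
mesh 6 [67T→19T]: |ω|/ω_in = (272/117)×67/19 = 18224/2223, sense flips to +
signed output speed (× input speed) = 18224/2223

18224/2223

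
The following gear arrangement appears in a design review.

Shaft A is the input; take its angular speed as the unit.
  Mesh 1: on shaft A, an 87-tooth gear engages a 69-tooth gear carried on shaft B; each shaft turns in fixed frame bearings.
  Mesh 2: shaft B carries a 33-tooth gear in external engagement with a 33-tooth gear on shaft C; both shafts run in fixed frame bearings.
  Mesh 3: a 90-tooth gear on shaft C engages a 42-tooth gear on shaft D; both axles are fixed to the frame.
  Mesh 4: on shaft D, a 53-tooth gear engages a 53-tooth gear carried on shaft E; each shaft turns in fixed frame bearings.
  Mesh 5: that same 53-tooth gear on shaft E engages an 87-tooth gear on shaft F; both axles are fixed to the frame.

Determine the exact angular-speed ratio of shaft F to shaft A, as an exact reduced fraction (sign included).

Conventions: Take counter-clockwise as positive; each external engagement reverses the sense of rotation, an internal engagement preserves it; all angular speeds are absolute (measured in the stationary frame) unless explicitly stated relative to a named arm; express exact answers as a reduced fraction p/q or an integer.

class = fixed-axis compound train [5 meshes; 5 ratios multiply, 5 sense flips]
mesh 1 [87T→69T]: running ratio 29/23, sense −
mesh 2 [33T→33T]: running ratio 29/23, sense +
mesh 3 [90T→42T]: running ratio 435/161, sense −
mesh 4 [53T→53T]: running ratio 435/161, sense +
mesh 5 [53T→87T]: running ratio 265/161, sense −
ω_out/ω_in = -265/161

-265/161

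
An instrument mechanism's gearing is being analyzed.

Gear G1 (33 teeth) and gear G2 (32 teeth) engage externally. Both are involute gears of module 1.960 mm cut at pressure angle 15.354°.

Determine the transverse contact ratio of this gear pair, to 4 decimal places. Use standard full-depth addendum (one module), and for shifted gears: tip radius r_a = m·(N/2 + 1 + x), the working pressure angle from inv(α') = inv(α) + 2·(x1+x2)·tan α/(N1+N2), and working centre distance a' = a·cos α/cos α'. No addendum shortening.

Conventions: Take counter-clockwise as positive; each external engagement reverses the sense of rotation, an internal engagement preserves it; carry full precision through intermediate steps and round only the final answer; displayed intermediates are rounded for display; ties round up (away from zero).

1.9206

recognized (one external pair, fixed centres): single-mesh tooth geometry, m = 1.960, N1 = 33, N2 = 32
base radii: r_b1 = 31.185730, r_b2 = 30.240708
tip radii: r_a1 = 34.300000, r_a2 = 33.320000
no profile shift: α' = α, a' = a
action lengths: √(r_a1²−r_b1²) = 14.280764, √(r_a2²−r_b2²) = 13.990067
base pitch p_b = π·m·cos α = 5.937749
CR = (14.280764 + 13.990067 − 63.700000·sin 15.35400°)/5.937749 = 1.920630
contact ratio ≈ 1.9206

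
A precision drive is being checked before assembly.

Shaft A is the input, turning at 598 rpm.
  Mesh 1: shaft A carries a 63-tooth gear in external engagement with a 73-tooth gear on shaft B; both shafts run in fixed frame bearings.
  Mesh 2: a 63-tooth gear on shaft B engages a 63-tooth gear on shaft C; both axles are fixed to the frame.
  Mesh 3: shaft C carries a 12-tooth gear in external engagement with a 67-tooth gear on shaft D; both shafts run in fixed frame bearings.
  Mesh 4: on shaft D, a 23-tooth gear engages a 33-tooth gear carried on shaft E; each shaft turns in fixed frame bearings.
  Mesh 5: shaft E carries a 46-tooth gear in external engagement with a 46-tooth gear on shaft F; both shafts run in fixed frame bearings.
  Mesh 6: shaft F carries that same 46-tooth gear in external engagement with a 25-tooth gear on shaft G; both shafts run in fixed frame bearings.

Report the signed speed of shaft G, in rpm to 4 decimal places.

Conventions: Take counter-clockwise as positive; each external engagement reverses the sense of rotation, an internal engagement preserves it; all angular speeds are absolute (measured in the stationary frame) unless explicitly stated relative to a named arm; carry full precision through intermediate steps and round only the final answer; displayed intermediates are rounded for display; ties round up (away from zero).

+118.5378 rpm

class = fixed-axis compound train [6 meshes; 6 ratios multiply, 6 sense flips]
mesh 1 [63T→73T]: ω = 598.0000×63/73 = 516.0822 rpm, sense flips to −
mesh 2 [63T→63T]: ω = 516.0822×63/63 = 516.0822 rpm, sense flips to +
mesh 3 [12T→67T]: ω = 516.0822×12/67 = 92.4326 rpm, sense flips to −
mesh 4 [23T→33T]: ω = 92.4326×23/33 = 64.4227 rpm, sense flips to +
mesh 5 [46T→46T]: ω = 64.4227×46/46 = 64.4227 rpm, sense flips to −
mesh 6 [46T→25T]: ω = 64.4227×46/25 = 118.5378 rpm, sense flips to +
signed output speed = +118.5378 rpm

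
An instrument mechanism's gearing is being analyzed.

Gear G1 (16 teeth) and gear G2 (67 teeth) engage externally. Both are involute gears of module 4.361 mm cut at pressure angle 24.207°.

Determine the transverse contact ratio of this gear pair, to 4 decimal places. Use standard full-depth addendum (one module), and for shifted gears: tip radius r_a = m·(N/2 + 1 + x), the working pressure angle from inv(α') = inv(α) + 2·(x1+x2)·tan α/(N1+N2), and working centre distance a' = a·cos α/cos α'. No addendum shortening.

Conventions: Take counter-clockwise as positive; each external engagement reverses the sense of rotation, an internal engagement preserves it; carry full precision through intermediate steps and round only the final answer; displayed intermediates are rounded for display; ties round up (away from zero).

1.4915

topology: single-mesh involute geometry — m = 4.361, 16T/67T pair
base radii: r_b1 = 31.820299, r_b2 = 133.247503
tip radii: r_a1 = 39.249000, r_a2 = 150.454500
no profile shift: α' = α, a' = a
action lengths: √(r_a1²−r_b1²) = 22.977218, √(r_a2²−r_b2²) = 69.868874
base pitch p_b = π·m·cos α = 12.495802
CR = (22.977218 + 69.868874 − 180.981500·sin 24.20700°)/12.495802 = 1.491496
contact ratio ≈ 1.4915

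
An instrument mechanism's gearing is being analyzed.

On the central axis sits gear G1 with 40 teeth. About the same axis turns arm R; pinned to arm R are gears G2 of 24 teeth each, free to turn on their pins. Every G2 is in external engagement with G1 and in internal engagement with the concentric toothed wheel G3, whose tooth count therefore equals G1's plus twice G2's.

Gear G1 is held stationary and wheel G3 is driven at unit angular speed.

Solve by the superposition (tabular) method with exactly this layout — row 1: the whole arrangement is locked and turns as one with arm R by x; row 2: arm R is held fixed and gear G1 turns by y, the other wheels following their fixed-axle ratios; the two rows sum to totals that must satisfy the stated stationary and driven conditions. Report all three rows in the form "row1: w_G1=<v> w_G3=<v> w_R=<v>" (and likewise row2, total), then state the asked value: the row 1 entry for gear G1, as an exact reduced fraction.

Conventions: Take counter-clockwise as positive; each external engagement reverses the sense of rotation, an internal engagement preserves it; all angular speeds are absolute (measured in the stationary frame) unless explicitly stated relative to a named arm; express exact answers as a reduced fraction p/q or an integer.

recognized (axles ride arm R): planetary set, 40/24/88 teeth
row 1 (train locked, turned with arm): all members turn x
superposition row 2 [arm held]: sun y, ring −(40/88)·y, arm 0
boundary: total ω_sun = x + y = 0 and total ω_ring = x − (40/88)·y = 1  ⇒  y = -11/16, x = 11/16
row 2 ring = −(40/88)·(-11/16) = 5/16
totals (row 1 + row 2): sun 11/16 + (-11/16) = 0, ring 11/16 + 5/16 = 1, arm 11/16 + 0 = 11/16
asked cell (row1, sun) = 11/16

row1: w_G1=11/16 w_G3=11/16 w_R=11/16
row2: w_G1=-11/16 w_G3=5/16 w_R=0
total: w_G1=0 w_G3=1 w_R=11/16
asked value: 11/16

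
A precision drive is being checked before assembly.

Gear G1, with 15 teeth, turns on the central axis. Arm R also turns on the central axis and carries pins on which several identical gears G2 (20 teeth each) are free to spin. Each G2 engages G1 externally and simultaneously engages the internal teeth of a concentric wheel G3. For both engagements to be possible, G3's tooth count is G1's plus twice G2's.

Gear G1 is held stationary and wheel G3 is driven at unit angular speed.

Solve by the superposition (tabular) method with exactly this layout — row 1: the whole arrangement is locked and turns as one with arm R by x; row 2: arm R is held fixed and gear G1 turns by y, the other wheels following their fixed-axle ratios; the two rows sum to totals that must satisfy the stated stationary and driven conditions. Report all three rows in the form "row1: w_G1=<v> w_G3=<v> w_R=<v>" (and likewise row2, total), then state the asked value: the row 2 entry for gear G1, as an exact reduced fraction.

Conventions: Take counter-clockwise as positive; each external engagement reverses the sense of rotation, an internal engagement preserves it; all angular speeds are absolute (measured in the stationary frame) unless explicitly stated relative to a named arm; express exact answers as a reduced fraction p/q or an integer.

row1: w_G1=11/14 w_G3=11/14 w_R=11/14
row2: w_G1=-11/14 w_G3=3/14 w_R=0
total: w_G1=0 w_G3=1 w_R=11/14
asked value: -11/14

topology: planetary set — G1 15T / G2 20T / G3 55T, arm = carrier (Willis)
row 1 — lock + rotate with arm: ω_sun = ω_ring = ω_arm = x
row 2 — arm fixed, fixed-axis ratios: sun y, ring −(15/55)·y, arm 0
boundary: total ω_sun = x + y = 0 and total ω_ring = x − (15/55)·y = 1  ⇒  y = -11/14, x = 11/14
row 2 ring = −(15/55)·(-11/14) = 3/14
totals (row 1 + row 2): sun 11/14 + (-11/14) = 0, ring 11/14 + 3/14 = 1, arm 11/14 + 0 = 11/14
asked cell (row2, sun) = -11/14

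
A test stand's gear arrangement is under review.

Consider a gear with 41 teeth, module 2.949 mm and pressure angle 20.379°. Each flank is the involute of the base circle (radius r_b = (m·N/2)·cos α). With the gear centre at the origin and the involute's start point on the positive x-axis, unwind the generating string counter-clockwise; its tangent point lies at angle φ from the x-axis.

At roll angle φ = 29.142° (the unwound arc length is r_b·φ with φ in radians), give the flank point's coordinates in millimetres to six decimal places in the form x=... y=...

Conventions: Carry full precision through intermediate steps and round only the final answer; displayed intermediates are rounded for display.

single-mesh involute tooth geometry (41T wheel at module 2.949)
pitch radius r_p = m·N/2 = 2.949·41/2 = 60.454500
base radius r_b = r_p·cos α = 60.454500·cos 20.379° = 56.670634
roll angle φ = 29.142° = 0.50862385 rad
x = r_b·(cos φ + φ·sin φ) = 63.533616
y = r_b·(sin φ − φ·cos φ) = 2.421865

x=63.533616 y=2.421865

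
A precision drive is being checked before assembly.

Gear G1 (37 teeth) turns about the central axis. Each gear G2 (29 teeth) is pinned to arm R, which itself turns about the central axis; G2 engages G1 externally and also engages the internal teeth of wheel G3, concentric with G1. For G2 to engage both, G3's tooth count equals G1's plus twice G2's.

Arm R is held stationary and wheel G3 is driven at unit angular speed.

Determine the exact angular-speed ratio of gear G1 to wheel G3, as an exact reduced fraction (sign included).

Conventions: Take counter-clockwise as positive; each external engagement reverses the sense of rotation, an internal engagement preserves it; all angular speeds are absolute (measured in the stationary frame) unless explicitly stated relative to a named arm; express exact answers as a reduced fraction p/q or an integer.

topology: planetary set — G1 37T / G2 29T / G3 95T, arm = carrier (Willis)
ring teeth: 37 + 2·29 = 95
37(ω_sun−ω_arm) = −95(ω_ring−ω_arm),  ω_arm = 0, ω_ring = 1
ω_sun = 0 − (95/37)(1−0) = -95/37
ω_out/ω_in = -95/37

-95/37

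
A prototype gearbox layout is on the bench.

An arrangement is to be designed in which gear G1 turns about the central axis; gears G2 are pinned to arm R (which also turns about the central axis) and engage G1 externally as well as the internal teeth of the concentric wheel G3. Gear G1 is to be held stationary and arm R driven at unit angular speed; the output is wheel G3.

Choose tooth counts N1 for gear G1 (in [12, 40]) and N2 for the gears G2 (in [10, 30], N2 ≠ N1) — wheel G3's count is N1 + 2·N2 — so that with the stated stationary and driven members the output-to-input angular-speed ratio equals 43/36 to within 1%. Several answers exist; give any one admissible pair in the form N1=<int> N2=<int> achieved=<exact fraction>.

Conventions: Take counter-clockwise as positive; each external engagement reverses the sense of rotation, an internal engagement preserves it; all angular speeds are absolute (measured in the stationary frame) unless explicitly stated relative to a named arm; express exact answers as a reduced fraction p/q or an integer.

N1=14 N2=29 achieved=43/36

class = planetary set [ratio 43/36 wanted; Willis about the carrier]
Willis with ω_sun = 0: ω_ring/ω_arm = (N1+N3)/N3; set equal to 43/36  ⇒  N3/N1 = 1/(43/36 − 1) = 36/7
N3 = N1 + 2·N2  ⇒  N2/N1 = (N3/N1 − 1)/2 = (36/7 − 1)/2 = 29/14
smallest multiple with N1 ≥ 12 and N2 ≥ 10: k = 1  ⇒  N1 = 1·14 = 14, N2 = 1·29 = 29 (N1 ≤ 40, N2 ≤ 30, N2 ≠ N1 ✓), N3 = 14 + 2·29 = 72
check: (N1+N3)/N3 with N1 = 14, N3 = 72 gives 43/36; |achieved − target| = 0 ≤ 43/3600 ✓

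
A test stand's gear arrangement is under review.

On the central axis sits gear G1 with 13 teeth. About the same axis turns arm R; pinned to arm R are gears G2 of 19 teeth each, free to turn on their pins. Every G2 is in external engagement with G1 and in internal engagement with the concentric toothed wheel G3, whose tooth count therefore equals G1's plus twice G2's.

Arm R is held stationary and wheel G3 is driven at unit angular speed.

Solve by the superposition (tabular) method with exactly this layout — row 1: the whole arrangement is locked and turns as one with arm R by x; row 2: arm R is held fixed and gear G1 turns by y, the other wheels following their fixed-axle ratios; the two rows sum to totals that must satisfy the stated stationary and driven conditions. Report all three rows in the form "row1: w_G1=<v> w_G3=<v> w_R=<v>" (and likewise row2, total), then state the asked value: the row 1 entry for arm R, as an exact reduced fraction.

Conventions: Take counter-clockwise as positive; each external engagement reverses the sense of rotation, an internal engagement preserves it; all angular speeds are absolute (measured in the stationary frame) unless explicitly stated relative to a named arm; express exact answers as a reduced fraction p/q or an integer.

recognized (axles ride arm R): planetary set, 13/19/51 teeth
row 1: whole set turns with the arm by x
row 2: sun turns y, ring = −(13/51)·y, arm 0
boundary: total ω_arm = x = 0 and total ω_ring = x − (13/51)·y = 1  ⇒  y = -51/13, x = 0
row 2 ring = −(13/51)·(-51/13) = 1
totals (row 1 + row 2): sun 0 + (-51/13) = -51/13, ring 0 + 1 = 1, arm 0 + 0 = 0
asked cell (row1, arm) = 0

row1: w_G1=0 w_G3=0 w_R=0
row2: w_G1=-51/13 w_G3=1 w_R=0
total: w_G1=-51/13 w_G3=1 w_R=0
asked value: 0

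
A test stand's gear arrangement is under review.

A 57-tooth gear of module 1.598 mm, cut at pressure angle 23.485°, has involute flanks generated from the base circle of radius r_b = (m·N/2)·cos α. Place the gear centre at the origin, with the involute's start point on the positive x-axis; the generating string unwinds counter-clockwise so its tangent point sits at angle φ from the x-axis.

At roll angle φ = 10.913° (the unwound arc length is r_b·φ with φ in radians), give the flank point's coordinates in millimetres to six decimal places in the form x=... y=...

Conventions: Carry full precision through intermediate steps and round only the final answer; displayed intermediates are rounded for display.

topology: single-mesh involute geometry — m = 1.598, N = 57
pitch radius r_p = m·N/2 = 1.598·57/2 = 45.543000
base radius r_b = r_p·cos α = 45.543000·cos 23.485° = 41.770420
roll angle φ = 10.913° = 0.19046778 rad
x = r_b·(cos φ + φ·sin φ) = 42.521235
y = r_b·(sin φ − φ·cos φ) = 0.095860

x=42.521235 y=0.095860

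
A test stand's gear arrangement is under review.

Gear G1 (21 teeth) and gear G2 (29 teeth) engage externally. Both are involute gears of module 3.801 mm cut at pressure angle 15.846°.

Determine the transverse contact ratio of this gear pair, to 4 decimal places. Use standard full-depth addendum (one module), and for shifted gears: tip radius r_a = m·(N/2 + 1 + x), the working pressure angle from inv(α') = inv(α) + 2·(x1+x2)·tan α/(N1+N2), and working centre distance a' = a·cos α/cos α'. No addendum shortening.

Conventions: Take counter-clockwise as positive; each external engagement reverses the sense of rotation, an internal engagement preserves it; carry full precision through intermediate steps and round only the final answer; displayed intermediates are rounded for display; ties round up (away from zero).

1.7965

class = single-mesh tooth geometry [involute pair 21T × 29T, m = 3.801]
base radii: r_b1 = 38.393864, r_b2 = 53.020098
tip radii: r_a1 = 43.711500, r_a2 = 58.915500
no profile shift: α' = α, a' = a
action lengths: √(r_a1²−r_b1²) = 20.895129, √(r_a2²−r_b2²) = 25.688622
base pitch p_b = π·m·cos α = 11.487417
CR = (20.895129 + 25.688622 − 95.025000·sin 15.84600°)/11.487417 = 1.796480
contact ratio ≈ 1.7965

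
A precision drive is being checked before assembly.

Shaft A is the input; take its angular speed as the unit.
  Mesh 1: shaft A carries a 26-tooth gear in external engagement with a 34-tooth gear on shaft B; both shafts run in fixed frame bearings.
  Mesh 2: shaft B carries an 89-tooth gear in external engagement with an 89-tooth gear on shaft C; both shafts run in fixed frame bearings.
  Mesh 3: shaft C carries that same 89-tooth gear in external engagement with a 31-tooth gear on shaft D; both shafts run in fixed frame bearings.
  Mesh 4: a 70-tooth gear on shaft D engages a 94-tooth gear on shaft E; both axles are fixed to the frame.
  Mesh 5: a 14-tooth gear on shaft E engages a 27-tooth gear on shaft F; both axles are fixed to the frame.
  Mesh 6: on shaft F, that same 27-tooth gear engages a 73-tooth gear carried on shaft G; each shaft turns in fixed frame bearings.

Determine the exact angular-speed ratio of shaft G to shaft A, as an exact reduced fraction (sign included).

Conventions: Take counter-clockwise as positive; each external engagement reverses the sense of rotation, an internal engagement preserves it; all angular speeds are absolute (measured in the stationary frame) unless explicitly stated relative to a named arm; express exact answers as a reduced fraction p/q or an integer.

class = fixed-axis compound train [6 meshes; 6 ratios multiply, 6 sense flips]
mesh 1 [26T→34T]: running ratio 13/17, sense −
mesh 2 [89T→89T]: running ratio 13/17, sense +
mesh 3 [89T→31T]: running ratio 1157/527, sense −
mesh 4 [70T→94T]: running ratio 40495/24769, sense +
mesh 5 [14T→27T]: running ratio 566930/668763, sense −
mesh 6 [27T→73T]: running ratio 566930/1808137, sense +
ω_out/ω_in = 566930/1808137

566930/1808137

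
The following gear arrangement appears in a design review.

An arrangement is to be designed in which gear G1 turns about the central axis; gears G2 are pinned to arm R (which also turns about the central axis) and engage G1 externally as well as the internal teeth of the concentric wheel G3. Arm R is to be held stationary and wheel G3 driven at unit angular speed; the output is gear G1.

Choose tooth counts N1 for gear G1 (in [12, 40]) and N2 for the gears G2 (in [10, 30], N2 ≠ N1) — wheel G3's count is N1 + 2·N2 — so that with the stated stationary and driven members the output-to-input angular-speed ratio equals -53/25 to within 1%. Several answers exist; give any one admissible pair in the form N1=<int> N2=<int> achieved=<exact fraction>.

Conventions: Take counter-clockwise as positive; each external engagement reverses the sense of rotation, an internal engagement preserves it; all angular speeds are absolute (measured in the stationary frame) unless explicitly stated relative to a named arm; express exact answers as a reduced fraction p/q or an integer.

N1=25 N2=14 achieved=-53/25

topology: planetary set — design target -53/25, arm = carrier (Willis)
Willis with ω_arm = 0: ω_sun/ω_ring = −N3/N1; set equal to -53/25  ⇒  N3/N1 = −(-53/25) = 53/25
N3 = N1 + 2·N2  ⇒  N2/N1 = (N3/N1 − 1)/2 = (53/25 − 1)/2 = 14/25
smallest multiple with N1 ≥ 12 and N2 ≥ 10: k = 1  ⇒  N1 = 1·25 = 25, N2 = 1·14 = 14 (N1 ≤ 40, N2 ≤ 30, N2 ≠ N1 ✓), N3 = 25 + 2·14 = 53
check: −N3/N1 with N1 = 25, N3 = 53 gives -53/25; |achieved − target| = 0 ≤ 53/2500 ✓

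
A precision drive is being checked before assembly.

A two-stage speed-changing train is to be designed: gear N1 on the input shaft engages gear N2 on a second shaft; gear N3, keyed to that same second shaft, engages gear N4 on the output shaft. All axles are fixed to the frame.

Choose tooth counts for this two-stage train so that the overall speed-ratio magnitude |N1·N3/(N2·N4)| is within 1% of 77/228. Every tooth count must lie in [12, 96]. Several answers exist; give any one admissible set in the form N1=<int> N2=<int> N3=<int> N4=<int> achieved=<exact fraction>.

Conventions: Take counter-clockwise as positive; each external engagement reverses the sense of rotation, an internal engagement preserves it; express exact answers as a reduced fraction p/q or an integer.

N1=14 N2=12 N3=22 N4=76 achieved=77/228

topology: fixed-axis compound train — 2 stages, target 77/228
target = 77/228 in lowest terms: an exact hit needs N1·N3 = k·77 and N2·N4 = k·228 for one integer k, every count in [12, 96]; additionally prefer no 1:1 stage (N1 ≠ N2, N3 ≠ N4)
k = 1…3: no 1:1-free in-range split of k·77 and k·228 into factor pairs; take k = 4
k = 4: N1·N3 = 308 = 14·22, N2·N4 = 912 = 12·76
achieved = 14·22/(12·76) = 77/228; |achieved − target| = 0 ≤ 77/22800 ✓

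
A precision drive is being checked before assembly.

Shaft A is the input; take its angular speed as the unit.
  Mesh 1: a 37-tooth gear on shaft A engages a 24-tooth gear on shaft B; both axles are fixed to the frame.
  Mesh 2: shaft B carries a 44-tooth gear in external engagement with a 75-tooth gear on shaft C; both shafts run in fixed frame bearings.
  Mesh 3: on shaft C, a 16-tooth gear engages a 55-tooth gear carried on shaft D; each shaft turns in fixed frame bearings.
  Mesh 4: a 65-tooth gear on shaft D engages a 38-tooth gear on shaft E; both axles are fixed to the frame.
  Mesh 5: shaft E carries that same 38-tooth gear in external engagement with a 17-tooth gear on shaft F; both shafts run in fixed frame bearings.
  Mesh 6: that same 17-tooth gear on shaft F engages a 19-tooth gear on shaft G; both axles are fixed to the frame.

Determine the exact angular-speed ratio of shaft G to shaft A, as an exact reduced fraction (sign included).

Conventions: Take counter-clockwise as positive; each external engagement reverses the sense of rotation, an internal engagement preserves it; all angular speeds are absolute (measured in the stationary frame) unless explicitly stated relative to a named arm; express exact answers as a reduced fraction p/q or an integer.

class = fixed-axis compound train [6 meshes; 6 ratios multiply, 6 sense flips]
mesh 1 [37T→24T]: running ratio 37/24, sense −
mesh 2 [44T→75T]: running ratio 407/450, sense +
mesh 3 [16T→55T]: running ratio 296/1125, sense −
mesh 4 [65T→38T]: running ratio 1924/4275, sense +
mesh 5 [38T→17T]: running ratio 3848/3825, sense −
mesh 6 [17T→19T]: running ratio 3848/4275, sense +
ω_out/ω_in = 3848/4275

3848/4275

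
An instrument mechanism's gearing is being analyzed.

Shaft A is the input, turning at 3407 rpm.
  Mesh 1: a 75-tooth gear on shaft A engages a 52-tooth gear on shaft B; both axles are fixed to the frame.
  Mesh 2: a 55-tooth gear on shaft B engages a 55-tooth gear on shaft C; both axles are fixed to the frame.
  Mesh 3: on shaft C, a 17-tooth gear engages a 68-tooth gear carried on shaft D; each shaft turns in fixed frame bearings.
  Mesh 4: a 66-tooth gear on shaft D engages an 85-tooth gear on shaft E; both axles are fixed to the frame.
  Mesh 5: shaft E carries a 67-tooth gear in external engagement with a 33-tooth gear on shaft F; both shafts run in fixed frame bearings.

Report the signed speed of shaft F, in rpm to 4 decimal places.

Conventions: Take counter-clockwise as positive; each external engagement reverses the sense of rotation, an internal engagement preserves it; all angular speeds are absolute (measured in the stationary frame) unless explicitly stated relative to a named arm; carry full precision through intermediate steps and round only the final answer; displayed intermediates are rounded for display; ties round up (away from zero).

class = fixed-axis compound train [5 meshes; 5 ratios multiply, 5 sense flips]
mesh 1 [75T→52T]: ω = 3407.0000×75/52 = 4913.9423 rpm, sense flips to −
mesh 2 [55T→55T]: ω = 4913.9423×55/55 = 4913.9423 rpm, sense flips to +
mesh 3 [17T→68T]: ω = 4913.9423×17/68 = 1228.4856 rpm, sense flips to −
mesh 4 [66T→85T]: ω = 1228.4856×66/85 = 953.8829 rpm, sense flips to +
mesh 5 [67T→33T]: ω = 953.8829×67/33 = 1936.6714 rpm, sense flips to −
signed output speed = -1936.6714 rpm

-1936.6714 rpm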